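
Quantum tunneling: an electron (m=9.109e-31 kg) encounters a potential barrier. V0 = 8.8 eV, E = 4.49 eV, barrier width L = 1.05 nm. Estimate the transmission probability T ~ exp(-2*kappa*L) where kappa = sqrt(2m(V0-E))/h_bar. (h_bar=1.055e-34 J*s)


V0 - E = 4.31 eV = 6.9046e-19 J
kappa = sqrt(2 * m * (V0-E)) / h_bar
= sqrt(2 * 9.109e-31 * 6.9046e-19) / 1.055e-34
= 1.0631e+10 /m
2*kappa*L = 2 * 1.0631e+10 * 1.05e-9
= 22.3248
T = exp(-22.3248) = 2.015922e-10

2.015922e-10


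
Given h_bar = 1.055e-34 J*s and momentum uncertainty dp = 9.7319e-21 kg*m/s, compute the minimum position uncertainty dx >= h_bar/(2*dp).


dx = h_bar / (2 * dp)
= 1.055e-34 / (2 * 9.7319e-21)
= 1.055e-34 / 1.9464e-20
= 5.4203e-15 m

5.4203e-15


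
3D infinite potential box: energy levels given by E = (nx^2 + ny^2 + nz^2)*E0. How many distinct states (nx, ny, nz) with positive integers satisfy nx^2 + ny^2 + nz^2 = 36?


Enumerate all (nx, ny, nz) with nx^2 + ny^2 + nz^2 = 36:
(2,4,4)
(4,2,4)
(4,4,2)
Total degeneracy = 3

3


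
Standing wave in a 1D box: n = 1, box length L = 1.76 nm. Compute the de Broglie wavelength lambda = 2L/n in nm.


lambda = 2L / n
= 2 * 1.76 / 1
= 3.52 / 1
= 3.52 nm

3.52


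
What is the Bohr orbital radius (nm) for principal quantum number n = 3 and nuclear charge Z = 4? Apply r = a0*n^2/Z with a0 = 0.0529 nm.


r = a0 * n^2 / Z
= 0.0529 * 3^2 / 4
= 0.0529 * 9 / 4
= 0.119 nm

0.119


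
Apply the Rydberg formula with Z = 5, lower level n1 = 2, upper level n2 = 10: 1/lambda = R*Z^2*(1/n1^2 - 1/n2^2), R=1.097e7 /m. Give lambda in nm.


1/lambda = R * Z^2 * (1/n1^2 - 1/n2^2)
= 1.097e7 * 5^2 * (1/2^2 - 1/10^2)
= 1.097e7 * 25 * (0.25 - 0.01)
= 6.5820e+07 /m
lambda = 1 / 6.5820e+07
= 15.193 nm

15.193


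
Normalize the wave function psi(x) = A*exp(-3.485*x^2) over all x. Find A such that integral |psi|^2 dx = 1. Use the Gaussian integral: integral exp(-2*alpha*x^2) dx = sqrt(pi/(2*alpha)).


integral |psi|^2 dx = A^2 * sqrt(pi/(2*alpha)) = 1
A^2 = sqrt(2*alpha/pi)
= sqrt(2 * 3.485 / pi)
= 1.489503
A = sqrt(1.489503)
= 1.2205

1.2205


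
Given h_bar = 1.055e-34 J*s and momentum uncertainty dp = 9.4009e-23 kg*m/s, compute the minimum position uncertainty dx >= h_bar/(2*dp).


dx = h_bar / (2 * dp)
= 1.055e-34 / (2 * 9.4009e-23)
= 1.055e-34 / 1.8802e-22
= 5.6112e-13 m

5.6112e-13


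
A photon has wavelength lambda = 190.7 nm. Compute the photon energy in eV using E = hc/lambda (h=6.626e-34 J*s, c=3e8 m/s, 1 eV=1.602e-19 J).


E = hc / lambda
= (6.626e-34)(3e8) / (190.7e-9)
= 1.9878e-25 / 1.9070e-07
= 1.0424e-18 J
Converting to eV: 1.0424e-18 / 1.602e-19
= 6.5067 eV

6.5067


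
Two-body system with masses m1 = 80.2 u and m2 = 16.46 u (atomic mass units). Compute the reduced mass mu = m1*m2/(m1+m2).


mu = m1 * m2 / (m1 + m2)
= 80.2 * 16.46 / (80.2 + 16.46)
= 1320.092 / 96.66
= 13.6571 u

13.6571


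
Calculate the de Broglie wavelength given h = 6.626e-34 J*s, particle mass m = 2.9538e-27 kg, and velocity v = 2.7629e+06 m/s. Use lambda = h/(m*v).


lambda = h / (m * v)
= 6.626e-34 / (2.9538e-27 * 2.7629e+06)
= 6.626e-34 / 8.1611e-21
= 8.1190e-14 m

8.1190e-14


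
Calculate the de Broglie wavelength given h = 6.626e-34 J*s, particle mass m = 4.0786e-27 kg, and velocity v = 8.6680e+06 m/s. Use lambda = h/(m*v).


lambda = h / (m * v)
= 6.626e-34 / (4.0786e-27 * 8.6680e+06)
= 6.626e-34 / 3.5353e-20
= 1.8742e-14 m

1.8742e-14


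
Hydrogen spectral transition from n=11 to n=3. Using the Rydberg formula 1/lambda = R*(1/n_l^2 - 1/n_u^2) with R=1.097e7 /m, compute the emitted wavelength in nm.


1/lambda = R * (1/n_l^2 - 1/n_u^2)
= 1.097e7 * (1/3^2 - 1/11^2)
= 1.097e7 * (0.111111 - 0.008264)
= 1.097e7 * 0.102847
= 1.1282e+06 /m
lambda = 1 / 1.1282e+06 = 886.3459 nm

886.3459


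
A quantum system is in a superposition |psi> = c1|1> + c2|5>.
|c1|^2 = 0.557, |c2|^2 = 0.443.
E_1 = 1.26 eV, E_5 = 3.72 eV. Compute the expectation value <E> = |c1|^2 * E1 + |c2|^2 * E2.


<E> = |c1|^2 * E1 + |c2|^2 * E2
= 0.557 * 1.26 + 0.443 * 3.72
= 0.7018 + 1.648
= 2.3498 eV

2.3498


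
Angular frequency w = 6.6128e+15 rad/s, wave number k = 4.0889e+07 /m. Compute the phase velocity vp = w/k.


vp = w / k
= 6.6128e+15 / 4.0889e+07
= 1.6173e+08 m/s

1.6173e+08


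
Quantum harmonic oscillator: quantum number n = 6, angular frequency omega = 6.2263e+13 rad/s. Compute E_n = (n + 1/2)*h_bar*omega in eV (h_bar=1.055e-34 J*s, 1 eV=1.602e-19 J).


E = (n + 1/2) * h_bar * omega
= (6 + 0.5) * 1.055e-34 * 6.2263e+13
= 6.5 * 6.5687e-21
= 4.2697e-20 J
= 0.2665 eV

0.2665


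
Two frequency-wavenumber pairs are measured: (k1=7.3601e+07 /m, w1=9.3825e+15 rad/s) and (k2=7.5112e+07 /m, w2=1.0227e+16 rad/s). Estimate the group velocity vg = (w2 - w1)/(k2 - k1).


vg = (w2 - w1) / (k2 - k1)
= (1.0227e+16 - 9.3825e+15) / (7.5112e+07 - 7.3601e+07)
= 8.4450e+14 / 1.5110e+06
= 5.5890e+08 m/s

5.5890e+08


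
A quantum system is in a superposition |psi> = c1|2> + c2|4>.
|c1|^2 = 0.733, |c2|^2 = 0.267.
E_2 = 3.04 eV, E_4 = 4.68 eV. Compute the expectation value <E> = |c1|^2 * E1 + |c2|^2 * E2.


<E> = |c1|^2 * E1 + |c2|^2 * E2
= 0.733 * 3.04 + 0.267 * 4.68
= 2.2283 + 1.2496
= 3.4779 eV

3.4779


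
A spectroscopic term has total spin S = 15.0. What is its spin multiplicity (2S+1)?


Spin multiplicity = 2S + 1
= 2 * 15.0 + 1
= 30.0 + 1
= 31

31


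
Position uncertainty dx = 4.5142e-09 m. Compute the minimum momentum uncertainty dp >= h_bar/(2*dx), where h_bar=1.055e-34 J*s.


dp = h_bar / (2 * dx)
= 1.055e-34 / (2 * 4.5142e-09)
= 1.055e-34 / 9.0284e-09
= 1.1685e-26 kg*m/s

1.1685e-26


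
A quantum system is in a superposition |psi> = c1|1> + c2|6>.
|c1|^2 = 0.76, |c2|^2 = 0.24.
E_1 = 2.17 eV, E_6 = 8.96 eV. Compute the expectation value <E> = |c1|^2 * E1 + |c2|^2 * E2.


<E> = |c1|^2 * E1 + |c2|^2 * E2
= 0.76 * 2.17 + 0.24 * 8.96
= 1.6492 + 2.1504
= 3.7996 eV

3.7996


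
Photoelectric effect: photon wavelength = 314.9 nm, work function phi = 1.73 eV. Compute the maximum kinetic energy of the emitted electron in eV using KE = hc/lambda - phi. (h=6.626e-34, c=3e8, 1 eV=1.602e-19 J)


E_photon = hc / lambda
= (6.626e-34)(3e8) / (314.9e-9)
= 6.3125e-19 J
= 3.9404 eV
KE = E_photon - phi
= 3.9404 - 1.73
= 2.2104 eV

2.2104


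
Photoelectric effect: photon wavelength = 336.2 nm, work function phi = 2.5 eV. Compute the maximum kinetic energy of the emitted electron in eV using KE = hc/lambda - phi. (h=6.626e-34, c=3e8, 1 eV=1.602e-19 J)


E_photon = hc / lambda
= (6.626e-34)(3e8) / (336.2e-9)
= 5.9126e-19 J
= 3.6907 eV
KE = E_photon - phi
= 3.6907 - 2.5
= 1.1907 eV

1.1907


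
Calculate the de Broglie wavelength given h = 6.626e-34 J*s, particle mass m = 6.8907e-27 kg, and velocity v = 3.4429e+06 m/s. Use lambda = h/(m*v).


lambda = h / (m * v)
= 6.626e-34 / (6.8907e-27 * 3.4429e+06)
= 6.626e-34 / 2.3724e-20
= 2.7930e-14 m

2.7930e-14


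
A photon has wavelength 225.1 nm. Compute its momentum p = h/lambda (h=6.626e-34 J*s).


p = h / lambda
= 6.626e-34 / (225.1e-9)
= 6.626e-34 / 2.2510e-07
= 2.9436e-27 kg*m/s

2.9436e-27


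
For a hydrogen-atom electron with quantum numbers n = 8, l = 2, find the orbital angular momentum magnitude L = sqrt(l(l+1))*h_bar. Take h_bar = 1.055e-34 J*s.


L = sqrt(l*(l+1)) * h_bar
= sqrt(2 * 3) * 1.055e-34
= sqrt(6) * 1.055e-34
= 2.4495 * 1.055e-34
= 2.5842e-34 J*s

2.5842e-34


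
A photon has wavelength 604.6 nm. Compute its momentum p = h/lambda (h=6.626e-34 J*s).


p = h / lambda
= 6.626e-34 / (604.6e-9)
= 6.626e-34 / 6.0460e-07
= 1.0959e-27 kg*m/s

1.0959e-27


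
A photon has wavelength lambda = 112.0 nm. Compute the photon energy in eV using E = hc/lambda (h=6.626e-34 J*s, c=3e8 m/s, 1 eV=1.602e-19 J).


E = hc / lambda
= (6.626e-34)(3e8) / (112.0e-9)
= 1.9878e-25 / 1.1200e-07
= 1.7748e-18 J
Converting to eV: 1.7748e-18 / 1.602e-19
= 11.0788 eV

11.0788


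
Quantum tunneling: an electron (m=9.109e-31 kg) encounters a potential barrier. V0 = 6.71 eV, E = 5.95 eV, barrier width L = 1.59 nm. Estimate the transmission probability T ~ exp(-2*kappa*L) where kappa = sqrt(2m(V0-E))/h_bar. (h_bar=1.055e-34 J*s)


V0 - E = 0.76 eV = 1.2175e-19 J
kappa = sqrt(2 * m * (V0-E)) / h_bar
= sqrt(2 * 9.109e-31 * 1.2175e-19) / 1.055e-34
= 4.4641e+09 /m
2*kappa*L = 2 * 4.4641e+09 * 1.59e-9
= 14.1959
T = exp(-14.1959) = 6.835922e-07

6.835922e-07


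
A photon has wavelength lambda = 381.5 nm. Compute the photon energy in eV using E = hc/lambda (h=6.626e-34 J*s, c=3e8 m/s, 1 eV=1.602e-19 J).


E = hc / lambda
= (6.626e-34)(3e8) / (381.5e-9)
= 1.9878e-25 / 3.8150e-07
= 5.2105e-19 J
Converting to eV: 5.2105e-19 / 1.602e-19
= 3.2525 eV

3.2525


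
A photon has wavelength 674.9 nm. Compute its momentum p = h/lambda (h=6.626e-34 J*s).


p = h / lambda
= 6.626e-34 / (674.9e-9)
= 6.626e-34 / 6.7490e-07
= 9.8178e-28 kg*m/s

9.8178e-28


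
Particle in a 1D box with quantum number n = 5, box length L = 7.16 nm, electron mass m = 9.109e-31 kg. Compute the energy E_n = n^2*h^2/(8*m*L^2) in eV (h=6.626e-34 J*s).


E = n^2 * h^2 / (8 * m * L^2)
= 5^2 * (6.626e-34)^2 / (8 * 9.109e-31 * (7.16e-9)^2)
= 25 * 4.3904e-67 / (8 * 9.109e-31 * 5.1266e-17)
= 2.9380e-20 J
= 0.1834 eV

0.1834


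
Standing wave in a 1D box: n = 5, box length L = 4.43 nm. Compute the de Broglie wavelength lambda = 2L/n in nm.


lambda = 2L / n
= 2 * 4.43 / 5
= 8.86 / 5
= 1.772 nm

1.772


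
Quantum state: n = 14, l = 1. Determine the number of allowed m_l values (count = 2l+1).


m_l ranges from -l to +l in integer steps
So m_l goes from -1 to +1
Count = 2l + 1 = 2*1 + 1
= 3

3


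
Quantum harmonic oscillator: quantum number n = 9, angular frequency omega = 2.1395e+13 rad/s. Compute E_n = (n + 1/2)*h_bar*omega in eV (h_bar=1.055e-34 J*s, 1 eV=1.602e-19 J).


E = (n + 1/2) * h_bar * omega
= (9 + 0.5) * 1.055e-34 * 2.1395e+13
= 9.5 * 2.2572e-21
= 2.1443e-20 J
= 0.1339 eV

0.1339


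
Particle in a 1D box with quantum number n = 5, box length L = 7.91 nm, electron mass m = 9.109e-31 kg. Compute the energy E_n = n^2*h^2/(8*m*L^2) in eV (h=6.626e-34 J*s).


E = n^2 * h^2 / (8 * m * L^2)
= 5^2 * (6.626e-34)^2 / (8 * 9.109e-31 * (7.91e-9)^2)
= 25 * 4.3904e-67 / (8 * 9.109e-31 * 6.2568e-17)
= 2.4073e-20 J
= 0.1503 eV

0.1503


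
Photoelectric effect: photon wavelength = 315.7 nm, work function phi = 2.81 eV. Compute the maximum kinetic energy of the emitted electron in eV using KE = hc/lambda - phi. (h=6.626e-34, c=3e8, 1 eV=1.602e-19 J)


E_photon = hc / lambda
= (6.626e-34)(3e8) / (315.7e-9)
= 6.2965e-19 J
= 3.9304 eV
KE = E_photon - phi
= 3.9304 - 2.81
= 1.1204 eV

1.1204


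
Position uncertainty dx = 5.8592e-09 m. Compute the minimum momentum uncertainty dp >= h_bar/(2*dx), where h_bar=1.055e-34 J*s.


dp = h_bar / (2 * dx)
= 1.055e-34 / (2 * 5.8592e-09)
= 1.055e-34 / 1.1718e-08
= 9.0029e-27 kg*m/s

9.0029e-27


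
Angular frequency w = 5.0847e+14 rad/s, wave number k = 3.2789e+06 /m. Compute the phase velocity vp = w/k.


vp = w / k
= 5.0847e+14 / 3.2789e+06
= 1.5507e+08 m/s

1.5507e+08


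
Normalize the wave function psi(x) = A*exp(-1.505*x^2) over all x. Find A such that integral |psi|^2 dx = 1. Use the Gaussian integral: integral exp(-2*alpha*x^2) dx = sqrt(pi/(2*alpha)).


integral |psi|^2 dx = A^2 * sqrt(pi/(2*alpha)) = 1
A^2 = sqrt(2*alpha/pi)
= sqrt(2 * 1.505 / pi)
= 0.978832
A = sqrt(0.978832)
= 0.9894

0.9894


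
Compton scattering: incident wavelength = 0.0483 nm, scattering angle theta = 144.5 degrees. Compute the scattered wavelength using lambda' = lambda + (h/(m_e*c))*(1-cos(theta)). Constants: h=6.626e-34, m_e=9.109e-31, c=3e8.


Compton wavelength: h/(m_e*c) = 2.4247e-12 m
d_lambda = 2.4247e-12 * (1 - cos(144.5 deg))
= 2.4247e-12 * 1.814116
= 4.3987e-12 m = 0.004399 nm
lambda' = 0.0483 + 0.004399
= 0.052699 nm

0.052699


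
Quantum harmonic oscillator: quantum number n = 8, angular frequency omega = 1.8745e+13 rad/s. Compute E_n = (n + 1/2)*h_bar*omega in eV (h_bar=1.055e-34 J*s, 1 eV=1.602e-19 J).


E = (n + 1/2) * h_bar * omega
= (8 + 0.5) * 1.055e-34 * 1.8745e+13
= 8.5 * 1.9776e-21
= 1.6810e-20 J
= 0.1049 eV

0.1049


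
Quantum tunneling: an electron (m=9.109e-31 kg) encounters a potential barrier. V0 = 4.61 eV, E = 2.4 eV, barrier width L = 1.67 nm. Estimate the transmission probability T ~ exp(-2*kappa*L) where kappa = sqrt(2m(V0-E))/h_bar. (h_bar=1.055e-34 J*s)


V0 - E = 2.21 eV = 3.5404e-19 J
kappa = sqrt(2 * m * (V0-E)) / h_bar
= sqrt(2 * 9.109e-31 * 3.5404e-19) / 1.055e-34
= 7.6125e+09 /m
2*kappa*L = 2 * 7.6125e+09 * 1.67e-9
= 25.4256
T = exp(-25.4256) = 9.073786e-12

9.073786e-12


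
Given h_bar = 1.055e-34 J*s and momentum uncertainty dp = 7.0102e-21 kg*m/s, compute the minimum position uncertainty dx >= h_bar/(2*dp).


dx = h_bar / (2 * dp)
= 1.055e-34 / (2 * 7.0102e-21)
= 1.055e-34 / 1.4020e-20
= 7.5247e-15 m

7.5247e-15


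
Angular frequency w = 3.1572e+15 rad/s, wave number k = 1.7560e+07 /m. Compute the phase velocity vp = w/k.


vp = w / k
= 3.1572e+15 / 1.7560e+07
= 1.7979e+08 m/s

1.7979e+08


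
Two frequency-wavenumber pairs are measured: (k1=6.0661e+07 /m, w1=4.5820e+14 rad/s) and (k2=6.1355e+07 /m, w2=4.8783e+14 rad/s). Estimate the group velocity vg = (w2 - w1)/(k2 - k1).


vg = (w2 - w1) / (k2 - k1)
= (4.8783e+14 - 4.5820e+14) / (6.1355e+07 - 6.0661e+07)
= 2.9630e+13 / 6.9400e+05
= 4.2695e+07 m/s

4.2695e+07


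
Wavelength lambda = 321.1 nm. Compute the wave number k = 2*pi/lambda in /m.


k = 2 * pi / lambda
= 6.2832 / (321.1e-9)
= 6.2832 / 3.2110e-07
= 1.9568e+07 /m

1.9568e+07


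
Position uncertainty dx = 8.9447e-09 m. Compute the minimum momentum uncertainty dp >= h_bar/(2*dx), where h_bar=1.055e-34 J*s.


dp = h_bar / (2 * dx)
= 1.055e-34 / (2 * 8.9447e-09)
= 1.055e-34 / 1.7889e-08
= 5.8973e-27 kg*m/s

5.8973e-27


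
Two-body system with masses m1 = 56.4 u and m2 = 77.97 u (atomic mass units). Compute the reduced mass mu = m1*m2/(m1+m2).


mu = m1 * m2 / (m1 + m2)
= 56.4 * 77.97 / (56.4 + 77.97)
= 4397.508 / 134.37
= 32.7269 u

32.7269


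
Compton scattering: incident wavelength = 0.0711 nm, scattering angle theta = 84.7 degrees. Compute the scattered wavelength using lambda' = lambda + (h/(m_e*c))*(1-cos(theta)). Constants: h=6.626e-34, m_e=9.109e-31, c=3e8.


Compton wavelength: h/(m_e*c) = 2.4247e-12 m
d_lambda = 2.4247e-12 * (1 - cos(84.7 deg))
= 2.4247e-12 * 0.907629
= 2.2007e-12 m = 0.002201 nm
lambda' = 0.0711 + 0.002201
= 0.073301 nm

0.073301


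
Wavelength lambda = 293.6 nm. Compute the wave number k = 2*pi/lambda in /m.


k = 2 * pi / lambda
= 6.2832 / (293.6e-9)
= 6.2832 / 2.9360e-07
= 2.1400e+07 /m

2.1400e+07


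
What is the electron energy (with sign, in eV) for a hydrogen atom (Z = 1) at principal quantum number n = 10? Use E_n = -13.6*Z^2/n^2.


E_n = -13.6 * Z^2 / n^2
= -13.6 * 1^2 / 10^2
= -13.6 * 1 / 100
= -0.136 eV

-0.136


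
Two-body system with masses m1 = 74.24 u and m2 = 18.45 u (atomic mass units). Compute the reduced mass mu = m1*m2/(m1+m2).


mu = m1 * m2 / (m1 + m2)
= 74.24 * 18.45 / (74.24 + 18.45)
= 1369.728 / 92.69
= 14.7775 u

14.7775


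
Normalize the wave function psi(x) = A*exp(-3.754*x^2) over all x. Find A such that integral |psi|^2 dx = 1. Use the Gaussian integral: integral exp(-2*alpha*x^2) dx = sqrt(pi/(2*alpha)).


integral |psi|^2 dx = A^2 * sqrt(pi/(2*alpha)) = 1
A^2 = sqrt(2*alpha/pi)
= sqrt(2 * 3.754 / pi)
= 1.545921
A = sqrt(1.545921)
= 1.2434

1.2434


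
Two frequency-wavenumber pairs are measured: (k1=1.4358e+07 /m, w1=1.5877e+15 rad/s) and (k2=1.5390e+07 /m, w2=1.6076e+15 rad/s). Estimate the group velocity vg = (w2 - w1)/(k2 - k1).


vg = (w2 - w1) / (k2 - k1)
= (1.6076e+15 - 1.5877e+15) / (1.5390e+07 - 1.4358e+07)
= 1.9900e+13 / 1.0320e+06
= 1.9283e+07 m/s

1.9283e+07


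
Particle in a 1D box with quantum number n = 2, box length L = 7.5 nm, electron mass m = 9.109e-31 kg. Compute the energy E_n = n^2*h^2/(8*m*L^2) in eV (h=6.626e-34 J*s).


E = n^2 * h^2 / (8 * m * L^2)
= 2^2 * (6.626e-34)^2 / (8 * 9.109e-31 * (7.5e-9)^2)
= 4 * 4.3904e-67 / (8 * 9.109e-31 * 5.6250e-17)
= 4.2843e-21 J
= 0.0267 eV

0.0267


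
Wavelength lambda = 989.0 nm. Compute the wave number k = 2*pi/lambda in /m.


k = 2 * pi / lambda
= 6.2832 / (989.0e-9)
= 6.2832 / 9.8900e-07
= 6.3531e+06 /m

6.3531e+06


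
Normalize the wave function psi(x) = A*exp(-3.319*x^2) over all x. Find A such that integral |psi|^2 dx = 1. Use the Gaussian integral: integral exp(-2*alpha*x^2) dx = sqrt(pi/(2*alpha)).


integral |psi|^2 dx = A^2 * sqrt(pi/(2*alpha)) = 1
A^2 = sqrt(2*alpha/pi)
= sqrt(2 * 3.319 / pi)
= 1.453596
A = sqrt(1.453596)
= 1.2057

1.2057


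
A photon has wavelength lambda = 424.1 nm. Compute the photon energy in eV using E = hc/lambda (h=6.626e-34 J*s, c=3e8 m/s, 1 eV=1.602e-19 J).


E = hc / lambda
= (6.626e-34)(3e8) / (424.1e-9)
= 1.9878e-25 / 4.2410e-07
= 4.6871e-19 J
Converting to eV: 4.6871e-19 / 1.602e-19
= 2.9258 eV

2.9258


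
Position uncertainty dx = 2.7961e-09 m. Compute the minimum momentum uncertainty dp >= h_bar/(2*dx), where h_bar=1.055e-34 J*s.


dp = h_bar / (2 * dx)
= 1.055e-34 / (2 * 2.7961e-09)
= 1.055e-34 / 5.5922e-09
= 1.8866e-26 kg*m/s

1.8866e-26


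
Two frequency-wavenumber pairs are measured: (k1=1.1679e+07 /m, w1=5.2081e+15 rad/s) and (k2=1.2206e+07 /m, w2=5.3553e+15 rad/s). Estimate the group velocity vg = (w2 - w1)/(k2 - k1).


vg = (w2 - w1) / (k2 - k1)
= (5.3553e+15 - 5.2081e+15) / (1.2206e+07 - 1.1679e+07)
= 1.4720e+14 / 5.2700e+05
= 2.7932e+08 m/s

2.7932e+08


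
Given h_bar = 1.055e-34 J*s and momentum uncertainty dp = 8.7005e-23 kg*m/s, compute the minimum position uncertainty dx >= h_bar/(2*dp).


dx = h_bar / (2 * dp)
= 1.055e-34 / (2 * 8.7005e-23)
= 1.055e-34 / 1.7401e-22
= 6.0629e-13 m

6.0629e-13


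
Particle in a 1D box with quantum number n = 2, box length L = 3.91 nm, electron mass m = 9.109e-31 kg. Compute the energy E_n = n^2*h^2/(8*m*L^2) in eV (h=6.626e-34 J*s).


E = n^2 * h^2 / (8 * m * L^2)
= 2^2 * (6.626e-34)^2 / (8 * 9.109e-31 * (3.91e-9)^2)
= 4 * 4.3904e-67 / (8 * 9.109e-31 * 1.5288e-17)
= 1.5763e-20 J
= 0.0984 eV

0.0984


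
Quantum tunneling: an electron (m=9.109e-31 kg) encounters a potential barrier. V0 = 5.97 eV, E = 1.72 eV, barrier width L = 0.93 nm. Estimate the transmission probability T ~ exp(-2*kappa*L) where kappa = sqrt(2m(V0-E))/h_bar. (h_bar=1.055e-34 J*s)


V0 - E = 4.25 eV = 6.8085e-19 J
kappa = sqrt(2 * m * (V0-E)) / h_bar
= sqrt(2 * 9.109e-31 * 6.8085e-19) / 1.055e-34
= 1.0557e+10 /m
2*kappa*L = 2 * 1.0557e+10 * 0.93e-9
= 19.6353
T = exp(-19.6353) = 2.968362e-09

2.968362e-09


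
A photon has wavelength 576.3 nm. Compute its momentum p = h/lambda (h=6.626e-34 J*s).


p = h / lambda
= 6.626e-34 / (576.3e-9)
= 6.626e-34 / 5.7630e-07
= 1.1497e-27 kg*m/s

1.1497e-27


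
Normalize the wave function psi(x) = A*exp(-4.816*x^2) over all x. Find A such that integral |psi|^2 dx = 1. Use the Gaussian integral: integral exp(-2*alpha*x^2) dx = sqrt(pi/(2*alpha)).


integral |psi|^2 dx = A^2 * sqrt(pi/(2*alpha)) = 1
A^2 = sqrt(2*alpha/pi)
= sqrt(2 * 4.816 / pi)
= 1.750989
A = sqrt(1.750989)
= 1.3232

1.3232


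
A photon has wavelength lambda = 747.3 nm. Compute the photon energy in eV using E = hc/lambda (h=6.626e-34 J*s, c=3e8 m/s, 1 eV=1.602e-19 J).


E = hc / lambda
= (6.626e-34)(3e8) / (747.3e-9)
= 1.9878e-25 / 7.4730e-07
= 2.6600e-19 J
Converting to eV: 2.6600e-19 / 1.602e-19
= 1.6604 eV

1.6604


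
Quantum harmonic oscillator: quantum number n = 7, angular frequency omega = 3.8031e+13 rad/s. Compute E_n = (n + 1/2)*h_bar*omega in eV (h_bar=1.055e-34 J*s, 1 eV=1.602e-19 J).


E = (n + 1/2) * h_bar * omega
= (7 + 0.5) * 1.055e-34 * 3.8031e+13
= 7.5 * 4.0123e-21
= 3.0092e-20 J
= 0.1878 eV

0.1878


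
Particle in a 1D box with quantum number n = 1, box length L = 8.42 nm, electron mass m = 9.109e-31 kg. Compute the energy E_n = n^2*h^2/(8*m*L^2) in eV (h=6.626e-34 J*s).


E = n^2 * h^2 / (8 * m * L^2)
= 1^2 * (6.626e-34)^2 / (8 * 9.109e-31 * (8.42e-9)^2)
= 1 * 4.3904e-67 / (8 * 9.109e-31 * 7.0896e-17)
= 8.4980e-22 J
= 0.0053 eV

0.0053


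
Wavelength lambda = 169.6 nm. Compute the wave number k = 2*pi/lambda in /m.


k = 2 * pi / lambda
= 6.2832 / (169.6e-9)
= 6.2832 / 1.6960e-07
= 3.7047e+07 /m

3.7047e+07


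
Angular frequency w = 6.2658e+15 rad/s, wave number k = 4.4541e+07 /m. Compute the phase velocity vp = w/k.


vp = w / k
= 6.2658e+15 / 4.4541e+07
= 1.4067e+08 m/s

1.4067e+08


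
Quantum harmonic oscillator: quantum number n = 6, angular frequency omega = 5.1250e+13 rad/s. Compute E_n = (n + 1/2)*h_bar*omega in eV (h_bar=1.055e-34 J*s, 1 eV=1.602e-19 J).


E = (n + 1/2) * h_bar * omega
= (6 + 0.5) * 1.055e-34 * 5.1250e+13
= 6.5 * 5.4069e-21
= 3.5145e-20 J
= 0.2194 eV

0.2194


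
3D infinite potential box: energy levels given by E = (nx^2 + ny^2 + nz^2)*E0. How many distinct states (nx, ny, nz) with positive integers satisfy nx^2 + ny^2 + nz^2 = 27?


Enumerate all (nx, ny, nz) with nx^2 + ny^2 + nz^2 = 27:
(1,1,5)
(1,5,1)
(3,3,3)
(5,1,1)
Total degeneracy = 4

4


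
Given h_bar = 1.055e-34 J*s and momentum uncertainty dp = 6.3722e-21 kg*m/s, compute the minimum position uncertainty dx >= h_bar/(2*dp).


dx = h_bar / (2 * dp)
= 1.055e-34 / (2 * 6.3722e-21)
= 1.055e-34 / 1.2744e-20
= 8.2781e-15 m

8.2781e-15


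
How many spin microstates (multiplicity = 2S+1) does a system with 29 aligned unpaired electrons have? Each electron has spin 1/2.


Total spin S = N * (1/2) = 29 * 0.5 = 14.5
Spin multiplicity = 2S + 1
= 2 * 14.5 + 1
= 30

30


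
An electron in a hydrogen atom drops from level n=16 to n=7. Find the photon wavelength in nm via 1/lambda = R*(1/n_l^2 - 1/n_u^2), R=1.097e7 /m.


1/lambda = R * (1/n_l^2 - 1/n_u^2)
= 1.097e7 * (1/7^2 - 1/16^2)
= 1.097e7 * (0.020408 - 0.003906)
= 1.097e7 * 0.016502
= 1.8103e+05 /m
lambda = 1 / 1.8103e+05 = 5524.0687 nm

5524.0687


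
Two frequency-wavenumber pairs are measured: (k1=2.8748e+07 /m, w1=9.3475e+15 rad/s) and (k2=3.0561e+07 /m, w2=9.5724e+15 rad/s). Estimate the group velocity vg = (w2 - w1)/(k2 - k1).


vg = (w2 - w1) / (k2 - k1)
= (9.5724e+15 - 9.3475e+15) / (3.0561e+07 - 2.8748e+07)
= 2.2490e+14 / 1.8130e+06
= 1.2405e+08 m/s

1.2405e+08


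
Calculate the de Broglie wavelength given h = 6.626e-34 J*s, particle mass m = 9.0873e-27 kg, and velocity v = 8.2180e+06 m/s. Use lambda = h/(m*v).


lambda = h / (m * v)
= 6.626e-34 / (9.0873e-27 * 8.2180e+06)
= 6.626e-34 / 7.4679e-20
= 8.8726e-15 m

8.8726e-15


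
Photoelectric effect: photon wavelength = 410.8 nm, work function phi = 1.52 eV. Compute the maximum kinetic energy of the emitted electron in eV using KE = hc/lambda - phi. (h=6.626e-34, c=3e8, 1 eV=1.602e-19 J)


E_photon = hc / lambda
= (6.626e-34)(3e8) / (410.8e-9)
= 4.8389e-19 J
= 3.0205 eV
KE = E_photon - phi
= 3.0205 - 1.52
= 1.5005 eV

1.5005


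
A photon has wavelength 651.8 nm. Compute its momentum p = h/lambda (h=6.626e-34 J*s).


p = h / lambda
= 6.626e-34 / (651.8e-9)
= 6.626e-34 / 6.5180e-07
= 1.0166e-27 kg*m/s

1.0166e-27


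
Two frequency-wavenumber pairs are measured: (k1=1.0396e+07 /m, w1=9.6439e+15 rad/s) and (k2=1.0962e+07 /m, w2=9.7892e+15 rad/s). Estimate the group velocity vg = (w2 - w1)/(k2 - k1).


vg = (w2 - w1) / (k2 - k1)
= (9.7892e+15 - 9.6439e+15) / (1.0962e+07 - 1.0396e+07)
= 1.4530e+14 / 5.6600e+05
= 2.5671e+08 m/s

2.5671e+08


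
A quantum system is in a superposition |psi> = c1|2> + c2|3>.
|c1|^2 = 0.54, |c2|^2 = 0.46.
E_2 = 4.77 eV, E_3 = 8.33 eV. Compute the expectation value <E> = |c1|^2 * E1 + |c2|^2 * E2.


<E> = |c1|^2 * E1 + |c2|^2 * E2
= 0.54 * 4.77 + 0.46 * 8.33
= 2.5758 + 3.8318
= 6.4076 eV

6.4076


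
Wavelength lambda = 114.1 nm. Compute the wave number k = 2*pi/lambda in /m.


k = 2 * pi / lambda
= 6.2832 / (114.1e-9)
= 6.2832 / 1.1410e-07
= 5.5067e+07 /m

5.5067e+07


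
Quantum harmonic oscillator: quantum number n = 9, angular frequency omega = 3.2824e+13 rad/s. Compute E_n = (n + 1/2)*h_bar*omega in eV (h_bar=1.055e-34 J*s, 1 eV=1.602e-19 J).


E = (n + 1/2) * h_bar * omega
= (9 + 0.5) * 1.055e-34 * 3.2824e+13
= 9.5 * 3.4629e-21
= 3.2898e-20 J
= 0.2054 eV

0.2054


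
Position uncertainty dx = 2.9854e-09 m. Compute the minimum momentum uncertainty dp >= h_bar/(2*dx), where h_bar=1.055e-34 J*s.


dp = h_bar / (2 * dx)
= 1.055e-34 / (2 * 2.9854e-09)
= 1.055e-34 / 5.9708e-09
= 1.7669e-26 kg*m/s

1.7669e-26


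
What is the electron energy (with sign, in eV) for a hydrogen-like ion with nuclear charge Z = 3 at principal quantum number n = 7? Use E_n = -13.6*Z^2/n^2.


E_n = -13.6 * Z^2 / n^2
= -13.6 * 3^2 / 7^2
= -13.6 * 9 / 49
= -2.498 eV

-2.498


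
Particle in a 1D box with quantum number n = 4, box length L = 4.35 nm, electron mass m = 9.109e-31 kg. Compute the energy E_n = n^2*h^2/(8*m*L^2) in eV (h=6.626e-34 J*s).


E = n^2 * h^2 / (8 * m * L^2)
= 4^2 * (6.626e-34)^2 / (8 * 9.109e-31 * (4.35e-9)^2)
= 16 * 4.3904e-67 / (8 * 9.109e-31 * 1.8923e-17)
= 5.0943e-20 J
= 0.318 eV

0.318


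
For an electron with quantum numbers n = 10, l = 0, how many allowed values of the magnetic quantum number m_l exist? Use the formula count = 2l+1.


m_l ranges from -l to +l in integer steps
So m_l goes from -0 to +0
Count = 2l + 1 = 2*0 + 1
= 1

1


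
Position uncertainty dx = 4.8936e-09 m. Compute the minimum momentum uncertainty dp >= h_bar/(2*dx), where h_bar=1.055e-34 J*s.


dp = h_bar / (2 * dx)
= 1.055e-34 / (2 * 4.8936e-09)
= 1.055e-34 / 9.7872e-09
= 1.0779e-26 kg*m/s

1.0779e-26


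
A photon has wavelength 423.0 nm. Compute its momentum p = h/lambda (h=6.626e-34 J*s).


p = h / lambda
= 6.626e-34 / (423.0e-9)
= 6.626e-34 / 4.2300e-07
= 1.5664e-27 kg*m/s

1.5664e-27


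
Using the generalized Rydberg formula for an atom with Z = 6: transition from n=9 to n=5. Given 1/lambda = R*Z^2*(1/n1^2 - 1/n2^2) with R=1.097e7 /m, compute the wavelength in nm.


1/lambda = R * Z^2 * (1/n1^2 - 1/n2^2)
= 1.097e7 * 6^2 * (1/5^2 - 1/9^2)
= 1.097e7 * 36 * (0.04 - 0.012346)
= 1.0921e+07 /m
lambda = 1 / 1.0921e+07
= 91.5647 nm

91.5647


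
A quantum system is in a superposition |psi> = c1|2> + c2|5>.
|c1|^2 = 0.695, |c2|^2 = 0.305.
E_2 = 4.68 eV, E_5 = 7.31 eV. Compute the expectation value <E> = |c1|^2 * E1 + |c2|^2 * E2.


<E> = |c1|^2 * E1 + |c2|^2 * E2
= 0.695 * 4.68 + 0.305 * 7.31
= 3.2526 + 2.2295
= 5.4821 eV

5.4821


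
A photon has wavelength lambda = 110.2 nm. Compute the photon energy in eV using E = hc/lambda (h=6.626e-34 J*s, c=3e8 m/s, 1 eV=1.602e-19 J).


E = hc / lambda
= (6.626e-34)(3e8) / (110.2e-9)
= 1.9878e-25 / 1.1020e-07
= 1.8038e-18 J
Converting to eV: 1.8038e-18 / 1.602e-19
= 11.2597 eV

11.2597


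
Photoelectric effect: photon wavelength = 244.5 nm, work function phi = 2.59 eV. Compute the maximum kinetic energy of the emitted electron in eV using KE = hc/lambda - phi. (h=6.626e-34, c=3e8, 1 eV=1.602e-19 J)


E_photon = hc / lambda
= (6.626e-34)(3e8) / (244.5e-9)
= 8.1301e-19 J
= 5.0749 eV
KE = E_photon - phi
= 5.0749 - 2.59
= 2.4849 eV

2.4849


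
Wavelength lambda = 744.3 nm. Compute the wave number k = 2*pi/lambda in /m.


k = 2 * pi / lambda
= 6.2832 / (744.3e-9)
= 6.2832 / 7.4430e-07
= 8.4417e+06 /m

8.4417e+06


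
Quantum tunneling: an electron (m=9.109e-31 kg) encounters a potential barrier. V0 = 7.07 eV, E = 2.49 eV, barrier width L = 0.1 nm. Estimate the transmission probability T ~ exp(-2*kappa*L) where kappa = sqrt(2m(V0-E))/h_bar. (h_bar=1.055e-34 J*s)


V0 - E = 4.58 eV = 7.3372e-19 J
kappa = sqrt(2 * m * (V0-E)) / h_bar
= sqrt(2 * 9.109e-31 * 7.3372e-19) / 1.055e-34
= 1.0959e+10 /m
2*kappa*L = 2 * 1.0959e+10 * 0.1e-9
= 2.1918
T = exp(-2.1918) = 1.117206e-01

1.117206e-01


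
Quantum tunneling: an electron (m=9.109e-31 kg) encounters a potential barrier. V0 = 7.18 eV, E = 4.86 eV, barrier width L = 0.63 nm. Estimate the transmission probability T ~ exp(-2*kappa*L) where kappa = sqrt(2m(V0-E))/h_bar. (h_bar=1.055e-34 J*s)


V0 - E = 2.32 eV = 3.7166e-19 J
kappa = sqrt(2 * m * (V0-E)) / h_bar
= sqrt(2 * 9.109e-31 * 3.7166e-19) / 1.055e-34
= 7.7996e+09 /m
2*kappa*L = 2 * 7.7996e+09 * 0.63e-9
= 9.8275
T = exp(-9.8275) = 5.394669e-05

5.394669e-05


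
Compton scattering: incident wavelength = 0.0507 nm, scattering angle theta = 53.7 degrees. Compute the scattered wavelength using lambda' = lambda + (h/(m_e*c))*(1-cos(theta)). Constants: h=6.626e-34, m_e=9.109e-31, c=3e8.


Compton wavelength: h/(m_e*c) = 2.4247e-12 m
d_lambda = 2.4247e-12 * (1 - cos(53.7 deg))
= 2.4247e-12 * 0.407987
= 9.8925e-13 m = 0.000989 nm
lambda' = 0.0507 + 0.000989
= 0.051689 nm

0.051689


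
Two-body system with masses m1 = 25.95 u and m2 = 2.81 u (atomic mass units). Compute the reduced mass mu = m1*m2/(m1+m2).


mu = m1 * m2 / (m1 + m2)
= 25.95 * 2.81 / (25.95 + 2.81)
= 72.9195 / 28.76
= 2.5354 u

2.5354


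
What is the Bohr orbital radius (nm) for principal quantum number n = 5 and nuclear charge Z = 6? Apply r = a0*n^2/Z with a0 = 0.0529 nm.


r = a0 * n^2 / Z
= 0.0529 * 5^2 / 6
= 0.0529 * 25 / 6
= 0.2204 nm

0.2204


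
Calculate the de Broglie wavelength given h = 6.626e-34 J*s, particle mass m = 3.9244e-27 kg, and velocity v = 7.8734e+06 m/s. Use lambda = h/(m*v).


lambda = h / (m * v)
= 6.626e-34 / (3.9244e-27 * 7.8734e+06)
= 6.626e-34 / 3.0898e-20
= 2.1444e-14 m

2.1444e-14


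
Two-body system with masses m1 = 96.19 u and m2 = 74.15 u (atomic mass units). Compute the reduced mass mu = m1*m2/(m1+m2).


mu = m1 * m2 / (m1 + m2)
= 96.19 * 74.15 / (96.19 + 74.15)
= 7132.4885 / 170.34
= 41.8721 u

41.8721


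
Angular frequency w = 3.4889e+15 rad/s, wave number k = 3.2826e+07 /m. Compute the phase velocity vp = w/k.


vp = w / k
= 3.4889e+15 / 3.2826e+07
= 1.0628e+08 m/s

1.0628e+08


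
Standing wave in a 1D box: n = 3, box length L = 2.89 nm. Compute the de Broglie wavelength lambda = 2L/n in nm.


lambda = 2L / n
= 2 * 2.89 / 3
= 5.78 / 3
= 1.9267 nm

1.9267


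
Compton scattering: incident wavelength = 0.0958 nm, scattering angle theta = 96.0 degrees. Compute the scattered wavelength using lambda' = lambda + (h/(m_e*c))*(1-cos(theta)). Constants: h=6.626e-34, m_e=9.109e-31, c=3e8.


Compton wavelength: h/(m_e*c) = 2.4247e-12 m
d_lambda = 2.4247e-12 * (1 - cos(96.0 deg))
= 2.4247e-12 * 1.104528
= 2.6782e-12 m = 0.002678 nm
lambda' = 0.0958 + 0.002678
= 0.098478 nm

0.098478


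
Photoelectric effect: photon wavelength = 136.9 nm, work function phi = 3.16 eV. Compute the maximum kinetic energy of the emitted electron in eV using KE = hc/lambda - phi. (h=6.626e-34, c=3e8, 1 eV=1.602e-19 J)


E_photon = hc / lambda
= (6.626e-34)(3e8) / (136.9e-9)
= 1.4520e-18 J
= 9.0637 eV
KE = E_photon - phi
= 9.0637 - 3.16
= 5.9037 eV

5.9037


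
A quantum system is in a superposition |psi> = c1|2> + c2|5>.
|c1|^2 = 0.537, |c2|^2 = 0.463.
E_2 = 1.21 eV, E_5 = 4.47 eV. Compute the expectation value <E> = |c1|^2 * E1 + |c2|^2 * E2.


<E> = |c1|^2 * E1 + |c2|^2 * E2
= 0.537 * 1.21 + 0.463 * 4.47
= 0.6498 + 2.0696
= 2.7194 eV

2.7194


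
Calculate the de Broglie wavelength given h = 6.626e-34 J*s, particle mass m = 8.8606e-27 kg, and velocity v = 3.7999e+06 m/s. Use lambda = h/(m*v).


lambda = h / (m * v)
= 6.626e-34 / (8.8606e-27 * 3.7999e+06)
= 6.626e-34 / 3.3669e-20
= 1.9680e-14 m

1.9680e-14


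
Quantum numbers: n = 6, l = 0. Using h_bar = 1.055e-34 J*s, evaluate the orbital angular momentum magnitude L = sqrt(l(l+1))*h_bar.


L = sqrt(l*(l+1)) * h_bar
= sqrt(0 * 1) * 1.055e-34
= sqrt(0) * 1.055e-34
= 0.0 * 1.055e-34
= 0.0000e+00 J*s

0.0000e+00


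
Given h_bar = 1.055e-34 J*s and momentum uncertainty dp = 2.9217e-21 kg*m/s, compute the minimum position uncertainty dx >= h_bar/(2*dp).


dx = h_bar / (2 * dp)
= 1.055e-34 / (2 * 2.9217e-21)
= 1.055e-34 / 5.8434e-21
= 1.8055e-14 m

1.8055e-14


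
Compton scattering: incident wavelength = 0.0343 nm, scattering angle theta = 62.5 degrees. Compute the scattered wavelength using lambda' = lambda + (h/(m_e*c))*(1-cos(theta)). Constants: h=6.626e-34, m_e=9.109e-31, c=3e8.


Compton wavelength: h/(m_e*c) = 2.4247e-12 m
d_lambda = 2.4247e-12 * (1 - cos(62.5 deg))
= 2.4247e-12 * 0.538251
= 1.3051e-12 m = 0.001305 nm
lambda' = 0.0343 + 0.001305
= 0.035605 nm

0.035605


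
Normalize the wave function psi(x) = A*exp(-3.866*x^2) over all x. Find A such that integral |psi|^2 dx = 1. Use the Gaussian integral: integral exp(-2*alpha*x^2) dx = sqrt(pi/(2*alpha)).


integral |psi|^2 dx = A^2 * sqrt(pi/(2*alpha)) = 1
A^2 = sqrt(2*alpha/pi)
= sqrt(2 * 3.866 / pi)
= 1.568812
A = sqrt(1.568812)
= 1.2525

1.2525


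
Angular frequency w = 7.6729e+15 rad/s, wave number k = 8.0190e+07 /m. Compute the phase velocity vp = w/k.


vp = w / k
= 7.6729e+15 / 8.0190e+07
= 9.5684e+07 m/s

9.5684e+07


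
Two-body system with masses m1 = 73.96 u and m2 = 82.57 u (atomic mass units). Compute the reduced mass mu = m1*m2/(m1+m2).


mu = m1 * m2 / (m1 + m2)
= 73.96 * 82.57 / (73.96 + 82.57)
= 6106.8772 / 156.53
= 39.0141 u

39.0141


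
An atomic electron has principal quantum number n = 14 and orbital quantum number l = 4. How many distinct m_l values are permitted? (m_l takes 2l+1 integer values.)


m_l ranges from -l to +l in integer steps
So m_l goes from -4 to +4
Count = 2l + 1 = 2*4 + 1
= 9

9


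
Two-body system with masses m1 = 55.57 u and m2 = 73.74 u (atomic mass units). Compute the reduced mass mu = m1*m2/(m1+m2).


mu = m1 * m2 / (m1 + m2)
= 55.57 * 73.74 / (55.57 + 73.74)
= 4097.7318 / 129.31
= 31.6892 u

31.6892


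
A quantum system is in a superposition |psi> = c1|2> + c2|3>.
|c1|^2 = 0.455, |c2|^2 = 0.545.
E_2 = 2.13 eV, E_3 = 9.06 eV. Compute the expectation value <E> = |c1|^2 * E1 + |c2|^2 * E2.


<E> = |c1|^2 * E1 + |c2|^2 * E2
= 0.455 * 2.13 + 0.545 * 9.06
= 0.9691 + 4.9377
= 5.9069 eV

5.9069


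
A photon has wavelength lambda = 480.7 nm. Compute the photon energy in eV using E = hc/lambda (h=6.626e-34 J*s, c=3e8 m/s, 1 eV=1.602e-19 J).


E = hc / lambda
= (6.626e-34)(3e8) / (480.7e-9)
= 1.9878e-25 / 4.8070e-07
= 4.1352e-19 J
Converting to eV: 4.1352e-19 / 1.602e-19
= 2.5813 eV

2.5813


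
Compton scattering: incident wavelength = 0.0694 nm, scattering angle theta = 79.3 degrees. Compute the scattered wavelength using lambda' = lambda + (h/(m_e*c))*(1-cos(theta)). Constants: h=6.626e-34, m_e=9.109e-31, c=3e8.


Compton wavelength: h/(m_e*c) = 2.4247e-12 m
d_lambda = 2.4247e-12 * (1 - cos(79.3 deg))
= 2.4247e-12 * 0.814333
= 1.9745e-12 m = 0.001975 nm
lambda' = 0.0694 + 0.001975
= 0.071375 nm

0.071375


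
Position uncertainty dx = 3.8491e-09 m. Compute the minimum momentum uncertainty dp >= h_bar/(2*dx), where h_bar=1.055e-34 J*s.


dp = h_bar / (2 * dx)
= 1.055e-34 / (2 * 3.8491e-09)
= 1.055e-34 / 7.6982e-09
= 1.3705e-26 kg*m/s

1.3705e-26


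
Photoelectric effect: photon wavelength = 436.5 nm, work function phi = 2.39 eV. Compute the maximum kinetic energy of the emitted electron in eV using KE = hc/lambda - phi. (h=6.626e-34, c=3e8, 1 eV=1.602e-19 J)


E_photon = hc / lambda
= (6.626e-34)(3e8) / (436.5e-9)
= 4.5540e-19 J
= 2.8427 eV
KE = E_photon - phi
= 2.8427 - 2.39
= 0.4527 eV

0.4527


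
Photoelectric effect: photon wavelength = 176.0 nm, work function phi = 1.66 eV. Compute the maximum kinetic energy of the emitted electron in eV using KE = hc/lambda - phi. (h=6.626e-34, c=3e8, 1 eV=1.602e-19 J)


E_photon = hc / lambda
= (6.626e-34)(3e8) / (176.0e-9)
= 1.1294e-18 J
= 7.0501 eV
KE = E_photon - phi
= 7.0501 - 1.66
= 5.3901 eV

5.3901


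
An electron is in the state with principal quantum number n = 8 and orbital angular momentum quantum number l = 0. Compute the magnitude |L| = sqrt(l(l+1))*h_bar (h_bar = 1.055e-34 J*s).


L = sqrt(l*(l+1)) * h_bar
= sqrt(0 * 1) * 1.055e-34
= sqrt(0) * 1.055e-34
= 0.0 * 1.055e-34
= 0.0000e+00 J*s

0.0000e+00


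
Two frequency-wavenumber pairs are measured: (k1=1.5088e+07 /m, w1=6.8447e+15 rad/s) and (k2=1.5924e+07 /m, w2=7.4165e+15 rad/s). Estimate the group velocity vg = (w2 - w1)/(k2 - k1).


vg = (w2 - w1) / (k2 - k1)
= (7.4165e+15 - 6.8447e+15) / (1.5924e+07 - 1.5088e+07)
= 5.7180e+14 / 8.3600e+05
= 6.8397e+08 m/s

6.8397e+08


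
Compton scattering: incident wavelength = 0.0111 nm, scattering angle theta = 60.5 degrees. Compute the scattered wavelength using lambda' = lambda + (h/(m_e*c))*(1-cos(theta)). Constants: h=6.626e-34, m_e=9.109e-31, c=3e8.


Compton wavelength: h/(m_e*c) = 2.4247e-12 m
d_lambda = 2.4247e-12 * (1 - cos(60.5 deg))
= 2.4247e-12 * 0.507576
= 1.2307e-12 m = 0.001231 nm
lambda' = 0.0111 + 0.001231
= 0.012331 nm

0.012331


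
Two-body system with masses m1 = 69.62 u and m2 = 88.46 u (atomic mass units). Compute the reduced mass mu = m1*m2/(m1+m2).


mu = m1 * m2 / (m1 + m2)
= 69.62 * 88.46 / (69.62 + 88.46)
= 6158.5852 / 158.08
= 38.9587 u

38.9587


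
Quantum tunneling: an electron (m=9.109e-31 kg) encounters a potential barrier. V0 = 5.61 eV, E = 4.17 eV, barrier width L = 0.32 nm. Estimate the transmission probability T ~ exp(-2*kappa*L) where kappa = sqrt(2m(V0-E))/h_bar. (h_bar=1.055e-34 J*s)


V0 - E = 1.44 eV = 2.3069e-19 J
kappa = sqrt(2 * m * (V0-E)) / h_bar
= sqrt(2 * 9.109e-31 * 2.3069e-19) / 1.055e-34
= 6.1448e+09 /m
2*kappa*L = 2 * 6.1448e+09 * 0.32e-9
= 3.9327
T = exp(-3.9327) = 1.959079e-02

1.959079e-02


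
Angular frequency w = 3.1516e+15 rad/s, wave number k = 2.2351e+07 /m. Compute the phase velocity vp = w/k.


vp = w / k
= 3.1516e+15 / 2.2351e+07
= 1.4100e+08 m/s

1.4100e+08


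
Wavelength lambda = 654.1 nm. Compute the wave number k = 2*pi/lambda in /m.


k = 2 * pi / lambda
= 6.2832 / (654.1e-9)
= 6.2832 / 6.5410e-07
= 9.6058e+06 /m

9.6058e+06


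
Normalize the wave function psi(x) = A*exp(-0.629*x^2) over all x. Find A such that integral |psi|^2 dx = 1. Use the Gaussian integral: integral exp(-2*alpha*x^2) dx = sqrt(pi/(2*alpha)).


integral |psi|^2 dx = A^2 * sqrt(pi/(2*alpha)) = 1
A^2 = sqrt(2*alpha/pi)
= sqrt(2 * 0.629 / pi)
= 0.632798
A = sqrt(0.632798)
= 0.7955

0.7955


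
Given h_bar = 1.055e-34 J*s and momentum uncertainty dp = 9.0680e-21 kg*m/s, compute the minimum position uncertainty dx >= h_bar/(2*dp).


dx = h_bar / (2 * dp)
= 1.055e-34 / (2 * 9.0680e-21)
= 1.055e-34 / 1.8136e-20
= 5.8172e-15 m

5.8172e-15


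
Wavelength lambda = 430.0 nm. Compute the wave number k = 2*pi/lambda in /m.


k = 2 * pi / lambda
= 6.2832 / (430.0e-9)
= 6.2832 / 4.3000e-07
= 1.4612e+07 /m

1.4612e+07


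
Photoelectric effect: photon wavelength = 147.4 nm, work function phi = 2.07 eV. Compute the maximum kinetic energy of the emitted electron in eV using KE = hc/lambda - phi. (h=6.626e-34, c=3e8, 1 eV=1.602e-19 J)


E_photon = hc / lambda
= (6.626e-34)(3e8) / (147.4e-9)
= 1.3486e-18 J
= 8.4181 eV
KE = E_photon - phi
= 8.4181 - 2.07
= 6.3481 eV

6.3481


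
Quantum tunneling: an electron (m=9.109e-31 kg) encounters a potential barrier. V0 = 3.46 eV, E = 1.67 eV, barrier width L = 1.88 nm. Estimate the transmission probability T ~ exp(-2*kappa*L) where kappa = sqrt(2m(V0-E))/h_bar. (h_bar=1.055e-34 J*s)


V0 - E = 1.79 eV = 2.8676e-19 J
kappa = sqrt(2 * m * (V0-E)) / h_bar
= sqrt(2 * 9.109e-31 * 2.8676e-19) / 1.055e-34
= 6.8510e+09 /m
2*kappa*L = 2 * 6.8510e+09 * 1.88e-9
= 25.7599
T = exp(-25.7599) = 6.495832e-12

6.495832e-12


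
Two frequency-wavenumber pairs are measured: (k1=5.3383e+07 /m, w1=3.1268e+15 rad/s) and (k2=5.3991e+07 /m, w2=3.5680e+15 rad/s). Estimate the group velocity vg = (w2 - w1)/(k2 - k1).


vg = (w2 - w1) / (k2 - k1)
= (3.5680e+15 - 3.1268e+15) / (5.3991e+07 - 5.3383e+07)
= 4.4120e+14 / 6.0800e+05
= 7.2566e+08 m/s

7.2566e+08
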